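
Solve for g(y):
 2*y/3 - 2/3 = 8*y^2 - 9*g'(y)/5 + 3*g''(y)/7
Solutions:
 g(y) = C1 + C2*exp(21*y/5) + 40*y^3/27 + 55*y^2/63 + 1040*y/1323


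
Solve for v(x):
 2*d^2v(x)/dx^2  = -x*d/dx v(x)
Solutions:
 v(x) = C1 + C2*erf(x/2)


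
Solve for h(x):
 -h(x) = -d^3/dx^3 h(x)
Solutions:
 h(x) = C3*exp(x) + (C1*sin(sqrt(3)*x/2) + C2*cos(sqrt(3)*x/2))*exp(-x/2)


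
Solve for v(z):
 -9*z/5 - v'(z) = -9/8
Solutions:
 v(z) = C1 - 9*z^2/10 + 9*z/8


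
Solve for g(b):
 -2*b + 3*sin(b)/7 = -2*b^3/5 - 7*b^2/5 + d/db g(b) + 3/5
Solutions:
 g(b) = C1 + b^4/10 + 7*b^3/15 - b^2 - 3*b/5 - 3*cos(b)/7


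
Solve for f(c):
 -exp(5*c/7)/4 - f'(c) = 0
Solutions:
 f(c) = C1 - 7*exp(5*c/7)/20


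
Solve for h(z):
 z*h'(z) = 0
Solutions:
 h(z) = C1


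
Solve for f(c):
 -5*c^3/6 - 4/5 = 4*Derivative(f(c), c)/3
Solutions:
 f(c) = C1 - 5*c^4/32 - 3*c/5


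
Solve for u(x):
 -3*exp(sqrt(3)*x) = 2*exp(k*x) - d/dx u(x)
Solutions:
 u(x) = C1 + sqrt(3)*exp(sqrt(3)*x) + 2*exp(k*x)/k


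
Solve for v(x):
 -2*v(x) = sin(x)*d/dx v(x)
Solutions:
 v(x) = C1*(cos(x) + 1)/(cos(x) - 1)


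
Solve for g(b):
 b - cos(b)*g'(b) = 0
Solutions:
 g(b) = C1 + Integral(b/cos(b), b)


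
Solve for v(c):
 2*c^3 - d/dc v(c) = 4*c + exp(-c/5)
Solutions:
 v(c) = C1 + c^4/2 - 2*c^2 + 5*exp(-c/5)


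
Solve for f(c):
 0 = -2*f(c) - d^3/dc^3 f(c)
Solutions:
 f(c) = C3*exp(-2^(1/3)*c) + (C1*sin(2^(1/3)*sqrt(3)*c/2) + C2*cos(2^(1/3)*sqrt(3)*c/2))*exp(2^(1/3)*c/2)


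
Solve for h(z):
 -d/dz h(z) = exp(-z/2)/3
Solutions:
 h(z) = C1 + 2*exp(-z/2)/3


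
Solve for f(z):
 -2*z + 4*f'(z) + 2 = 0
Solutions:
 f(z) = C1 + z^2/4 - z/2


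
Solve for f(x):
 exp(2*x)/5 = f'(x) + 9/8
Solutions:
 f(x) = C1 - 9*x/8 + exp(2*x)/10


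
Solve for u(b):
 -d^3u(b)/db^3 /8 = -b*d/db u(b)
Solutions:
 u(b) = C1 + Integral(C2*airyai(2*b) + C3*airybi(2*b), b)


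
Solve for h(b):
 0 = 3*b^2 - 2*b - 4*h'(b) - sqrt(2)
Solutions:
 h(b) = C1 + b^3/4 - b^2/4 - sqrt(2)*b/4


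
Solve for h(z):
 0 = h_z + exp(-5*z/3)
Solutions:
 h(z) = C1 + 3*exp(-5*z/3)/5


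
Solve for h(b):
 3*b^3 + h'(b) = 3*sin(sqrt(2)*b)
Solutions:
 h(b) = C1 - 3*b^4/4 - 3*sqrt(2)*cos(sqrt(2)*b)/2


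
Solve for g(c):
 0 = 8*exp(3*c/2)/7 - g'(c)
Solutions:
 g(c) = C1 + 16*exp(3*c/2)/21


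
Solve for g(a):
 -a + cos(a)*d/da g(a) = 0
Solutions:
 g(a) = C1 + Integral(a/cos(a), a)


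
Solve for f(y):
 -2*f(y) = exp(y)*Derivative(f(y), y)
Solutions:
 f(y) = C1*exp(2*exp(-y))


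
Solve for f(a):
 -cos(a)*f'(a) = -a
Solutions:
 f(a) = C1 + Integral(a/cos(a), a)


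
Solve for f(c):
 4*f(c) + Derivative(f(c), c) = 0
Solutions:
 f(c) = C1*exp(-4*c)


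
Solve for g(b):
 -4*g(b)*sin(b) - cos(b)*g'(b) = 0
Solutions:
 g(b) = C1*cos(b)^4


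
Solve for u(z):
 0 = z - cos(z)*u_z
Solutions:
 u(z) = C1 + Integral(z/cos(z), z)


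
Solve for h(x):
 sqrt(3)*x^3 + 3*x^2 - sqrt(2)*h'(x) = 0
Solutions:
 h(x) = C1 + sqrt(6)*x^4/8 + sqrt(2)*x^3/2


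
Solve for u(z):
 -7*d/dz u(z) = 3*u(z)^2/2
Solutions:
 u(z) = 14/(C1 + 3*z)


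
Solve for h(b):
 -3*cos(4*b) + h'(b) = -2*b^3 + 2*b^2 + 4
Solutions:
 h(b) = C1 - b^4/2 + 2*b^3/3 + 4*b + 3*sin(4*b)/4


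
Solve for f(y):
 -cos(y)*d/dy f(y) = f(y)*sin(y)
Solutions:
 f(y) = C1*cos(y)


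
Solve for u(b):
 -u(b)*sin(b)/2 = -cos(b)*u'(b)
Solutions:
 u(b) = C1/sqrt(cos(b))


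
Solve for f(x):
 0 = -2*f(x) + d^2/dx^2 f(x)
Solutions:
 f(x) = C1*exp(-sqrt(2)*x) + C2*exp(sqrt(2)*x)


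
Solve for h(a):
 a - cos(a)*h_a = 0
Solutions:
 h(a) = C1 + Integral(a/cos(a), a)


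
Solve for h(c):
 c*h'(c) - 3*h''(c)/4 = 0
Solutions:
 h(c) = C1 + C2*erfi(sqrt(6)*c/3)


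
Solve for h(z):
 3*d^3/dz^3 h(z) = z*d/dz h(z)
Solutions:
 h(z) = C1 + Integral(C2*airyai(3^(2/3)*z/3) + C3*airybi(3^(2/3)*z/3), z)


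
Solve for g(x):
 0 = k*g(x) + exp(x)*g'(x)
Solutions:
 g(x) = C1*exp(k*exp(-x))


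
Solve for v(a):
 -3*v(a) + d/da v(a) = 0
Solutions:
 v(a) = C1*exp(3*a)


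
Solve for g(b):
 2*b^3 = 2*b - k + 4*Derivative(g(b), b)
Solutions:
 g(b) = C1 + b^4/8 - b^2/4 + b*k/4


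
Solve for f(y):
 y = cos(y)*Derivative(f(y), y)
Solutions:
 f(y) = C1 + Integral(y/cos(y), y)


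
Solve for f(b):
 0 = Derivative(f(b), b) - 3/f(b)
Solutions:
 f(b) = -sqrt(C1 + 6*b)
 f(b) = sqrt(C1 + 6*b)


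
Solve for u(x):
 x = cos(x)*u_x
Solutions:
 u(x) = C1 + Integral(x/cos(x), x)


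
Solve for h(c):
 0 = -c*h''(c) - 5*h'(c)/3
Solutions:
 h(c) = C1 + C2/c^(2/3)


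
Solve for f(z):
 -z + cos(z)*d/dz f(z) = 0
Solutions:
 f(z) = C1 + Integral(z/cos(z), z)


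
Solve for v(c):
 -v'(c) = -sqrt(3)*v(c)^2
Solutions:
 v(c) = -1/(C1 + sqrt(3)*c)


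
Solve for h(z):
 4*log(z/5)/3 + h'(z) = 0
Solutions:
 h(z) = C1 - 4*z*log(z)/3 + 4*z/3 + 4*z*log(5)/3


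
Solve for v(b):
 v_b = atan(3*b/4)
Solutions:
 v(b) = C1 + b*atan(3*b/4) - 2*log(9*b^2 + 16)/3


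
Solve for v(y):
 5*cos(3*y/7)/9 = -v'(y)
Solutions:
 v(y) = C1 - 35*sin(3*y/7)/27


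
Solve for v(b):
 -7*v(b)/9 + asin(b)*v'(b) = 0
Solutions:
 v(b) = C1*exp(7*Integral(1/asin(b), b)/9)


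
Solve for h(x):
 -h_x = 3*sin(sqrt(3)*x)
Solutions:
 h(x) = C1 + sqrt(3)*cos(sqrt(3)*x)


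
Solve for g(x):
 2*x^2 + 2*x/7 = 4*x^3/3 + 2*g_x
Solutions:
 g(x) = C1 - x^4/6 + x^3/3 + x^2/14


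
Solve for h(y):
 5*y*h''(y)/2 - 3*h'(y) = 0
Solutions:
 h(y) = C1 + C2*y^(11/5)


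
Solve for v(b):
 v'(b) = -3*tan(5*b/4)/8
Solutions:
 v(b) = C1 + 3*log(cos(5*b/4))/10


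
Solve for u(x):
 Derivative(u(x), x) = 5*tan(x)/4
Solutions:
 u(x) = C1 - 5*log(cos(x))/4


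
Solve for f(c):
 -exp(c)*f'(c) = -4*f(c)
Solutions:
 f(c) = C1*exp(-4*exp(-c))


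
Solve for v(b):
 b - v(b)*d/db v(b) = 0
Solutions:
 v(b) = -sqrt(C1 + b^2)
 v(b) = sqrt(C1 + b^2)


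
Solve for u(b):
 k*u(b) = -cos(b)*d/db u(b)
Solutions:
 u(b) = C1*exp(k*(log(sin(b) - 1) - log(sin(b) + 1))/2)


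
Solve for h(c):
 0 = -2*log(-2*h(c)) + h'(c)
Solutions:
 -Integral(1/(log(-_y) + log(2)), (_y, h(c)))/2 = C1 - c


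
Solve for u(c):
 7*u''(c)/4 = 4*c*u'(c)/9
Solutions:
 u(c) = C1 + C2*erfi(2*sqrt(14)*c/21)


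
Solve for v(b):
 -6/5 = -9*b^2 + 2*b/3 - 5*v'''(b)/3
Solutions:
 v(b) = C1 + C2*b + C3*b^2 - 9*b^5/100 + b^4/60 + 3*b^3/25


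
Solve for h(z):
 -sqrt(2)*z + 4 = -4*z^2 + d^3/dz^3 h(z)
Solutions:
 h(z) = C1 + C2*z + C3*z^2 + z^5/15 - sqrt(2)*z^4/24 + 2*z^3/3


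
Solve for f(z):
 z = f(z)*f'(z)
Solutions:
 f(z) = -sqrt(C1 + z^2)
 f(z) = sqrt(C1 + z^2)


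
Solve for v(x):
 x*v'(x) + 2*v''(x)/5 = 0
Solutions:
 v(x) = C1 + C2*erf(sqrt(5)*x/2)


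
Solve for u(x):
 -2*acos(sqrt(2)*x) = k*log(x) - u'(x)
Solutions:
 u(x) = C1 + k*x*(log(x) - 1) + 2*x*acos(sqrt(2)*x) - sqrt(2)*sqrt(1 - 2*x^2)


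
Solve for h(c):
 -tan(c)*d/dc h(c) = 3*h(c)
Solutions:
 h(c) = C1/sin(c)^3


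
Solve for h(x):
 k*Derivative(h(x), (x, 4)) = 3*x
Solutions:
 h(x) = C1 + C2*x + C3*x^2 + C4*x^3 + x^5/(40*k)


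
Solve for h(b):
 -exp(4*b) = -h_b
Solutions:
 h(b) = C1 + exp(4*b)/4


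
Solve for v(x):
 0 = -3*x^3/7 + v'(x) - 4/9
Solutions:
 v(x) = C1 + 3*x^4/28 + 4*x/9


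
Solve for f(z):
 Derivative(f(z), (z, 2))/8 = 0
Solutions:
 f(z) = C1 + C2*z


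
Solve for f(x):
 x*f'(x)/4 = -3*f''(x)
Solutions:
 f(x) = C1 + C2*erf(sqrt(6)*x/12)


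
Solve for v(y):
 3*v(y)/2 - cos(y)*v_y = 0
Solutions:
 v(y) = C1*(sin(y) + 1)^(3/4)/(sin(y) - 1)^(3/4)


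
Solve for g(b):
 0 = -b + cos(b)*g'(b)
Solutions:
 g(b) = C1 + Integral(b/cos(b), b)


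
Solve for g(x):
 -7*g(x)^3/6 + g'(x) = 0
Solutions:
 g(x) = -sqrt(3)*sqrt(-1/(C1 + 7*x))
 g(x) = sqrt(3)*sqrt(-1/(C1 + 7*x))


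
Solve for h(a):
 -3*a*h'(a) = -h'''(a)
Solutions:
 h(a) = C1 + Integral(C2*airyai(3^(1/3)*a) + C3*airybi(3^(1/3)*a), a)


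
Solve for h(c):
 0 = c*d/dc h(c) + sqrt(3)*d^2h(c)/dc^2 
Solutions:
 h(c) = C1 + C2*erf(sqrt(2)*3^(3/4)*c/6)


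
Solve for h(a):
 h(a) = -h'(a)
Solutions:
 h(a) = C1*exp(-a)


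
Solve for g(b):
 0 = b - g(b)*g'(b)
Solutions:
 g(b) = -sqrt(C1 + b^2)
 g(b) = sqrt(C1 + b^2)


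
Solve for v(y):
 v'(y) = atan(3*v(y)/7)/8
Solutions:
 Integral(1/atan(3*_y/7), (_y, v(y))) = C1 + y/8


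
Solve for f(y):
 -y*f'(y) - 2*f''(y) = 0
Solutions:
 f(y) = C1 + C2*erf(y/2)


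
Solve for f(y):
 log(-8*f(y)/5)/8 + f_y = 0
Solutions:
 8*Integral(1/(log(-_y) - log(5) + 3*log(2)), (_y, f(y))) = C1 - y


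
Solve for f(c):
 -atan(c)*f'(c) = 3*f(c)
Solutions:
 f(c) = C1*exp(-3*Integral(1/atan(c), c))


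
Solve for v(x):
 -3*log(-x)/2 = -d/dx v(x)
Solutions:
 v(x) = C1 + 3*x*log(-x)/2 - 3*x/2


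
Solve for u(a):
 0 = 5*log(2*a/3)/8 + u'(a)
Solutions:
 u(a) = C1 - 5*a*log(a)/8 - 5*a*log(2)/8 + 5*a/8 + 5*a*log(3)/8


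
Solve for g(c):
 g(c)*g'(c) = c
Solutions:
 g(c) = -sqrt(C1 + c^2)
 g(c) = sqrt(C1 + c^2)


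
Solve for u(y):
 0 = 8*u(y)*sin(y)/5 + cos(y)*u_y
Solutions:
 u(y) = C1*cos(y)^(8/5)


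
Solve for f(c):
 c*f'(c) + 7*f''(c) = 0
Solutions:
 f(c) = C1 + C2*erf(sqrt(14)*c/14)


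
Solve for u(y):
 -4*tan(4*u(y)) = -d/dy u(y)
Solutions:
 u(y) = -asin(C1*exp(16*y))/4 + pi/4
 u(y) = asin(C1*exp(16*y))/4


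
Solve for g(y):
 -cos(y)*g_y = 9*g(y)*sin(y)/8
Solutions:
 g(y) = C1*cos(y)^(9/8)


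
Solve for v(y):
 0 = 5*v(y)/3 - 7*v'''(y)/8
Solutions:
 v(y) = C3*exp(2*21^(2/3)*5^(1/3)*y/21) + (C1*sin(3^(1/6)*5^(1/3)*7^(2/3)*y/7) + C2*cos(3^(1/6)*5^(1/3)*7^(2/3)*y/7))*exp(-21^(2/3)*5^(1/3)*y/21)


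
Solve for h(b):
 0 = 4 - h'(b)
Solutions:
 h(b) = C1 + 4*b


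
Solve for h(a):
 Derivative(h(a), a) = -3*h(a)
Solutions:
 h(a) = C1*exp(-3*a)


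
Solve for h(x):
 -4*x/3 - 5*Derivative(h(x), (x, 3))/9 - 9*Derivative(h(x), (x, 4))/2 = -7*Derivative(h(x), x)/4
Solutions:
 h(x) = C1 + C2*exp(-x*(200*2^(2/3)/(729*sqrt(234197481) + 11156261)^(1/3) + 40 + 2^(1/3)*(729*sqrt(234197481) + 11156261)^(1/3))/972)*sin(2^(1/3)*sqrt(3)*x*(-(729*sqrt(234197481) + 11156261)^(1/3) + 200*2^(1/3)/(729*sqrt(234197481) + 11156261)^(1/3))/972) + C3*exp(-x*(200*2^(2/3)/(729*sqrt(234197481) + 11156261)^(1/3) + 40 + 2^(1/3)*(729*sqrt(234197481) + 11156261)^(1/3))/972)*cos(2^(1/3)*sqrt(3)*x*(-(729*sqrt(234197481) + 11156261)^(1/3) + 200*2^(1/3)/(729*sqrt(234197481) + 11156261)^(1/3))/972) + C4*exp(x*(-20 + 200*2^(2/3)/(729*sqrt(234197481) + 11156261)^(1/3) + 2^(1/3)*(729*sqrt(234197481) + 11156261)^(1/3))/486) + 8*x^2/21


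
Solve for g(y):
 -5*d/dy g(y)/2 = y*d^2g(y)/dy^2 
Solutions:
 g(y) = C1 + C2/y^(3/2)


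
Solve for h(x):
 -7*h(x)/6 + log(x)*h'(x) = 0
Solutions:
 h(x) = C1*exp(7*li(x)/6)


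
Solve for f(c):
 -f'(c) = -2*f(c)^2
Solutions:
 f(c) = -1/(C1 + 2*c)


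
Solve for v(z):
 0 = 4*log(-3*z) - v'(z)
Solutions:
 v(z) = C1 + 4*z*log(-z) + 4*z*(-1 + log(3))


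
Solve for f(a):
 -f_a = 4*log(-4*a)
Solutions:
 f(a) = C1 - 4*a*log(-a) + 4*a*(1 - 2*log(2))


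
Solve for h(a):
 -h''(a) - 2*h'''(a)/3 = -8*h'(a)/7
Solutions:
 h(a) = C1 + C2*exp(a*(-21 + sqrt(1785))/28) + C3*exp(-a*(21 + sqrt(1785))/28)


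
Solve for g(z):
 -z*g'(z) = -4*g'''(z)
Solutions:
 g(z) = C1 + Integral(C2*airyai(2^(1/3)*z/2) + C3*airybi(2^(1/3)*z/2), z)


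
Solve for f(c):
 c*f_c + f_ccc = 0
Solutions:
 f(c) = C1 + Integral(C2*airyai(-c) + C3*airybi(-c), c)


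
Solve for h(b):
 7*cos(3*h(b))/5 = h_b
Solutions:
 -7*b/5 - log(sin(3*h(b)) - 1)/6 + log(sin(3*h(b)) + 1)/6 = C1


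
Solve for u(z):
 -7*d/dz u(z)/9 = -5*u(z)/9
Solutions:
 u(z) = C1*exp(5*z/7)


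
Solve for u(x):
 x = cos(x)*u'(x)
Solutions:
 u(x) = C1 + Integral(x/cos(x), x)


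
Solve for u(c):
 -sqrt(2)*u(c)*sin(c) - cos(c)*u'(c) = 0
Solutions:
 u(c) = C1*cos(c)^(sqrt(2))


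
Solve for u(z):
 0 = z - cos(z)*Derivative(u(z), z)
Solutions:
 u(z) = C1 + Integral(z/cos(z), z)


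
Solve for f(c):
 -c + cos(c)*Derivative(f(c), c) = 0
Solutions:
 f(c) = C1 + Integral(c/cos(c), c)


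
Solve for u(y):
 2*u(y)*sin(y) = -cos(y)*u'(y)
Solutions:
 u(y) = C1*cos(y)^2


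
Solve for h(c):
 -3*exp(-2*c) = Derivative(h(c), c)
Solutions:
 h(c) = C1 + 3*exp(-2*c)/2


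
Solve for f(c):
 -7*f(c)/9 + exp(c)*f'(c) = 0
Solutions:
 f(c) = C1*exp(-7*exp(-c)/9)


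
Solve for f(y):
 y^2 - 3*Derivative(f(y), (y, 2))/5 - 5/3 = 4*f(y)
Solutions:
 f(y) = C1*sin(2*sqrt(15)*y/3) + C2*cos(2*sqrt(15)*y/3) + y^2/4 - 59/120


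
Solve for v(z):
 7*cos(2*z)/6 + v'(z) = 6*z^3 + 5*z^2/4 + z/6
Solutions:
 v(z) = C1 + 3*z^4/2 + 5*z^3/12 + z^2/12 - 7*sin(2*z)/12


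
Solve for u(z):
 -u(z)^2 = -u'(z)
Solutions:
 u(z) = -1/(C1 + z)


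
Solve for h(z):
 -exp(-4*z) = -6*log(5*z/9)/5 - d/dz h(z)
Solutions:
 h(z) = C1 - 6*z*log(z)/5 + 6*z*(-log(5) + 1 + 2*log(3))/5 - exp(-4*z)/4


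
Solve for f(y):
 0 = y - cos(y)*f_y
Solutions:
 f(y) = C1 + Integral(y/cos(y), y)


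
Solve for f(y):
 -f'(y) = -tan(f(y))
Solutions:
 f(y) = pi - asin(C1*exp(y))
 f(y) = asin(C1*exp(y))


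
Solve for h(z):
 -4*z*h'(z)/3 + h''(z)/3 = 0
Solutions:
 h(z) = C1 + C2*erfi(sqrt(2)*z)


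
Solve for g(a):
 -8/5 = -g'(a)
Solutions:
 g(a) = C1 + 8*a/5


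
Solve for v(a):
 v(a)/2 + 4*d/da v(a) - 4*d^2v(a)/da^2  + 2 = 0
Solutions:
 v(a) = C1*exp(a*(2 - sqrt(6))/4) + C2*exp(a*(2 + sqrt(6))/4) - 4


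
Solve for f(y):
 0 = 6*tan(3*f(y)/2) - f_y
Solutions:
 f(y) = -2*asin(C1*exp(9*y))/3 + 2*pi/3
 f(y) = 2*asin(C1*exp(9*y))/3


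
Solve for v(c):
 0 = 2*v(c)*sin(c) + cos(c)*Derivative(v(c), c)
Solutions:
 v(c) = C1*cos(c)^2


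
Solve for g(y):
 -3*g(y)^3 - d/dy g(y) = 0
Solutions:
 g(y) = -sqrt(2)*sqrt(-1/(C1 - 3*y))/2
 g(y) = sqrt(2)*sqrt(-1/(C1 - 3*y))/2


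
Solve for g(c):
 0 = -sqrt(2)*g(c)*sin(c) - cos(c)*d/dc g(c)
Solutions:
 g(c) = C1*cos(c)^(sqrt(2))


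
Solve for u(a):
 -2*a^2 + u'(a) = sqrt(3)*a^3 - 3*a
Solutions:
 u(a) = C1 + sqrt(3)*a^4/4 + 2*a^3/3 - 3*a^2/2


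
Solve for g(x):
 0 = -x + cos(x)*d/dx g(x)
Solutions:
 g(x) = C1 + Integral(x/cos(x), x)


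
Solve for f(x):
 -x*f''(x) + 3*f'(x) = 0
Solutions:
 f(x) = C1 + C2*x^4


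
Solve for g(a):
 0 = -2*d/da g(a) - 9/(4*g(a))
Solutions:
 g(a) = -sqrt(C1 - 9*a)/2
 g(a) = sqrt(C1 - 9*a)/2


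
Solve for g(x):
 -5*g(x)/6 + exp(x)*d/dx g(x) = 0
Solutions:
 g(x) = C1*exp(-5*exp(-x)/6)


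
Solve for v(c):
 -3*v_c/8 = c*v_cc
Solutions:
 v(c) = C1 + C2*c^(5/8)


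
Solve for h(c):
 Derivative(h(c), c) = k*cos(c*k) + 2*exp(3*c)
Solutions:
 h(c) = C1 + 2*exp(3*c)/3 + sin(c*k)


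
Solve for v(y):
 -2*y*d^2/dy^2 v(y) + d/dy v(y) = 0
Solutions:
 v(y) = C1 + C2*y^(3/2)


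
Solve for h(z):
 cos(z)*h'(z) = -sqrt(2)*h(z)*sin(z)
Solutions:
 h(z) = C1*cos(z)^(sqrt(2))


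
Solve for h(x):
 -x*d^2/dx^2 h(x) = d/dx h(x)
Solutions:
 h(x) = C1 + C2*log(x)


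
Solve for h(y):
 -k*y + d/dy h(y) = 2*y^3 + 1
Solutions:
 h(y) = C1 + k*y^2/2 + y^4/2 + y


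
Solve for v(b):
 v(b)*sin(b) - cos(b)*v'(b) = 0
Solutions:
 v(b) = C1/cos(b)


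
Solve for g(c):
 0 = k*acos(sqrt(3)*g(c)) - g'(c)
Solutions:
 Integral(1/acos(sqrt(3)*_y), (_y, g(c))) = C1 + c*k


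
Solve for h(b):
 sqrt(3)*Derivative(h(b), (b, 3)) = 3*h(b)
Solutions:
 h(b) = C3*exp(3^(1/6)*b) + (C1*sin(3^(2/3)*b/2) + C2*cos(3^(2/3)*b/2))*exp(-3^(1/6)*b/2)


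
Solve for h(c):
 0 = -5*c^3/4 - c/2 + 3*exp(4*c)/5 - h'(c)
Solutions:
 h(c) = C1 - 5*c^4/16 - c^2/4 + 3*exp(4*c)/20


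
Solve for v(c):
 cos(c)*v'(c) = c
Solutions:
 v(c) = C1 + Integral(c/cos(c), c)


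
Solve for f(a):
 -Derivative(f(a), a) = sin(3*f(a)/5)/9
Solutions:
 a/9 + 5*log(cos(3*f(a)/5) - 1)/6 - 5*log(cos(3*f(a)/5) + 1)/6 = C1


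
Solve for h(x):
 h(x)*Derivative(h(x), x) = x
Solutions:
 h(x) = -sqrt(C1 + x^2)
 h(x) = sqrt(C1 + x^2)


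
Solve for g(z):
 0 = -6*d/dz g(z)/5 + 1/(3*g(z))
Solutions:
 g(z) = -sqrt(C1 + 5*z)/3
 g(z) = sqrt(C1 + 5*z)/3


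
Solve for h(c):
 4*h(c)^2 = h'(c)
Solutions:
 h(c) = -1/(C1 + 4*c)


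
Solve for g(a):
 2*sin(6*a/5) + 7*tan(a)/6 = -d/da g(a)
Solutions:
 g(a) = C1 + 7*log(cos(a))/6 + 5*cos(6*a/5)/3


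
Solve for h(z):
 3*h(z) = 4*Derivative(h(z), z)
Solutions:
 h(z) = C1*exp(3*z/4)


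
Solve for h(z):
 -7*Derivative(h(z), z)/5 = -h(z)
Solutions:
 h(z) = C1*exp(5*z/7)


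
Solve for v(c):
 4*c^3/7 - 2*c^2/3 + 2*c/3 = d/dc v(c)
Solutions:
 v(c) = C1 + c^4/7 - 2*c^3/9 + c^2/3


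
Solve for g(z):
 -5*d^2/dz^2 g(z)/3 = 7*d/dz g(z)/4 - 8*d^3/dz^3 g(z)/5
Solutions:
 g(z) = C1 + C2*exp(z*(25 - sqrt(3145))/48) + C3*exp(z*(25 + sqrt(3145))/48)


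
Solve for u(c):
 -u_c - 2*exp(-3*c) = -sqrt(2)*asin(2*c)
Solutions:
 u(c) = C1 + sqrt(2)*c*asin(2*c) + sqrt(2)*sqrt(1 - 4*c^2)/2 + 2*exp(-3*c)/3


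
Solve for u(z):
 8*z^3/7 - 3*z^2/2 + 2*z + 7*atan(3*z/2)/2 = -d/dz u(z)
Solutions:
 u(z) = C1 - 2*z^4/7 + z^3/2 - z^2 - 7*z*atan(3*z/2)/2 + 7*log(9*z^2 + 4)/6


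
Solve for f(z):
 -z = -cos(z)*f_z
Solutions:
 f(z) = C1 + Integral(z/cos(z), z)


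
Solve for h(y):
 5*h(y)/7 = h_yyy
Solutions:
 h(y) = C3*exp(5^(1/3)*7^(2/3)*y/7) + (C1*sin(sqrt(3)*5^(1/3)*7^(2/3)*y/14) + C2*cos(sqrt(3)*5^(1/3)*7^(2/3)*y/14))*exp(-5^(1/3)*7^(2/3)*y/14)


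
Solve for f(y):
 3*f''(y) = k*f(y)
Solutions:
 f(y) = C1*exp(-sqrt(3)*sqrt(k)*y/3) + C2*exp(sqrt(3)*sqrt(k)*y/3)


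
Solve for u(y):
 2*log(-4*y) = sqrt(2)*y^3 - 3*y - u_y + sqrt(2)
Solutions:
 u(y) = C1 + sqrt(2)*y^4/4 - 3*y^2/2 - 2*y*log(-y) + y*(-4*log(2) + sqrt(2) + 2)


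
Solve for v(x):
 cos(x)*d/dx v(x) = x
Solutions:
 v(x) = C1 + Integral(x/cos(x), x)


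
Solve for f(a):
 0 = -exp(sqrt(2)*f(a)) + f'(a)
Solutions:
 f(a) = sqrt(2)*(2*log(-1/(C1 + a)) - log(2))/4


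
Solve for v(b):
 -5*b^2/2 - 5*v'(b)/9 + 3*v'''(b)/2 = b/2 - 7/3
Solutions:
 v(b) = C1 + C2*exp(-sqrt(30)*b/9) + C3*exp(sqrt(30)*b/9) - 3*b^3/2 - 9*b^2/20 - 201*b/10


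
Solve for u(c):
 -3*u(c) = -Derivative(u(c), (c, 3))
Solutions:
 u(c) = C3*exp(3^(1/3)*c) + (C1*sin(3^(5/6)*c/2) + C2*cos(3^(5/6)*c/2))*exp(-3^(1/3)*c/2)


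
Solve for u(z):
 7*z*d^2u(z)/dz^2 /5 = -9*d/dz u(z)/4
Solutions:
 u(z) = C1 + C2/z^(17/28)


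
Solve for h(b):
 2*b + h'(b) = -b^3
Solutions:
 h(b) = C1 - b^4/4 - b^2


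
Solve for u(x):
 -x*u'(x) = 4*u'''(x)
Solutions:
 u(x) = C1 + Integral(C2*airyai(-2^(1/3)*x/2) + C3*airybi(-2^(1/3)*x/2), x)


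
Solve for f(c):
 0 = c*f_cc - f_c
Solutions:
 f(c) = C1 + C2*c^2


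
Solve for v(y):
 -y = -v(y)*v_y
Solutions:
 v(y) = -sqrt(C1 + y^2)
 v(y) = sqrt(C1 + y^2)


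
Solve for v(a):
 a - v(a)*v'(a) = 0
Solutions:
 v(a) = -sqrt(C1 + a^2)
 v(a) = sqrt(C1 + a^2)


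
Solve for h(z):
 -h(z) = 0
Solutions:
 h(z) = 0


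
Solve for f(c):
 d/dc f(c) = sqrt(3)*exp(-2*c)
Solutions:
 f(c) = C1 - sqrt(3)*exp(-2*c)/2


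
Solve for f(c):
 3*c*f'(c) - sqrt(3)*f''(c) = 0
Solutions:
 f(c) = C1 + C2*erfi(sqrt(2)*3^(1/4)*c/2)


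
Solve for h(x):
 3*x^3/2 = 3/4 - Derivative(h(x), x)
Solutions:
 h(x) = C1 - 3*x^4/8 + 3*x/4


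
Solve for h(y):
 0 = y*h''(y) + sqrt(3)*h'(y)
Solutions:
 h(y) = C1 + C2*y^(1 - sqrt(3))


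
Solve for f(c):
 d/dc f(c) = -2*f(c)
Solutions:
 f(c) = C1*exp(-2*c)


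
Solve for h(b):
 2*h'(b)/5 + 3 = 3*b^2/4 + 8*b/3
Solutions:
 h(b) = C1 + 5*b^3/8 + 10*b^2/3 - 15*b/2


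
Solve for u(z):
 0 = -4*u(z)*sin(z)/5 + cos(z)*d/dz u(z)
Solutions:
 u(z) = C1/cos(z)^(4/5)


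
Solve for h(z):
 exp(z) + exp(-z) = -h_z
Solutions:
 h(z) = C1 - 2*sinh(z)


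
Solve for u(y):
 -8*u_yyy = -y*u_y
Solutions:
 u(y) = C1 + Integral(C2*airyai(y/2) + C3*airybi(y/2), y)


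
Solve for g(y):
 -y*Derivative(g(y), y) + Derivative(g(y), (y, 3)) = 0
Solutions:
 g(y) = C1 + Integral(C2*airyai(y) + C3*airybi(y), y)


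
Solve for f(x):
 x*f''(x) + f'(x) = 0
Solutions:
 f(x) = C1 + C2*log(x)


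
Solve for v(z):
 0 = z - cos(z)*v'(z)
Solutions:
 v(z) = C1 + Integral(z/cos(z), z)


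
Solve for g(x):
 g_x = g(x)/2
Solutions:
 g(x) = C1*exp(x/2)


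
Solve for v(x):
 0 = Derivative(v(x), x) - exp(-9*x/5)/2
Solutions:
 v(x) = C1 - 5*exp(-9*x/5)/18


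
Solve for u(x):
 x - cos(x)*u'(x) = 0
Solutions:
 u(x) = C1 + Integral(x/cos(x), x)


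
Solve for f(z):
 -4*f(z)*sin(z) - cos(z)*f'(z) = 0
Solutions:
 f(z) = C1*cos(z)^4


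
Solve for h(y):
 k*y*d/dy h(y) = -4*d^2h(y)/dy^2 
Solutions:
 h(y) = Piecewise((-sqrt(2)*sqrt(pi)*C1*erf(sqrt(2)*sqrt(k)*y/4)/sqrt(k) - C2, (k > 0) | (k < 0)), (-C1*y - C2, True))


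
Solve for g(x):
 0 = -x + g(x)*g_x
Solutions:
 g(x) = -sqrt(C1 + x^2)
 g(x) = sqrt(C1 + x^2)


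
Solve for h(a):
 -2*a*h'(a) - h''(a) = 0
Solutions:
 h(a) = C1 + C2*erf(a)


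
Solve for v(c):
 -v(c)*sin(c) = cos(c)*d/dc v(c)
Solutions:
 v(c) = C1*cos(c)


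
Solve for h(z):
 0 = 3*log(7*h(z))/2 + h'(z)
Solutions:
 2*Integral(1/(log(_y) + log(7)), (_y, h(z)))/3 = C1 - z


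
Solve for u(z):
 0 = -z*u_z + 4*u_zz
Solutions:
 u(z) = C1 + C2*erfi(sqrt(2)*z/4)


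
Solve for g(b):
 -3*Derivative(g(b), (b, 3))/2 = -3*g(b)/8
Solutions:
 g(b) = C3*exp(2^(1/3)*b/2) + (C1*sin(2^(1/3)*sqrt(3)*b/4) + C2*cos(2^(1/3)*sqrt(3)*b/4))*exp(-2^(1/3)*b/4)


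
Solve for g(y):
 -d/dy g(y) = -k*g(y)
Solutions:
 g(y) = C1*exp(k*y)


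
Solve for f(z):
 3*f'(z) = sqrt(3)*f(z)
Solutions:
 f(z) = C1*exp(sqrt(3)*z/3)


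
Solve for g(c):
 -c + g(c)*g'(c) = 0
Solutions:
 g(c) = -sqrt(C1 + c^2)
 g(c) = sqrt(C1 + c^2)


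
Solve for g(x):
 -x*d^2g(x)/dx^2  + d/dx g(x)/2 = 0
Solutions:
 g(x) = C1 + C2*x^(3/2)


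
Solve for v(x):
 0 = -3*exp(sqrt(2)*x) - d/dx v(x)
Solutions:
 v(x) = C1 - 3*sqrt(2)*exp(sqrt(2)*x)/2


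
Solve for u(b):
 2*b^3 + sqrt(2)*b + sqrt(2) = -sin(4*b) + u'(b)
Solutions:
 u(b) = C1 + b^4/2 + sqrt(2)*b^2/2 + sqrt(2)*b - cos(4*b)/4


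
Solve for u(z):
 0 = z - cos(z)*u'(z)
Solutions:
 u(z) = C1 + Integral(z/cos(z), z)


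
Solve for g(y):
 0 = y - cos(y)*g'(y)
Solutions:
 g(y) = C1 + Integral(y/cos(y), y)


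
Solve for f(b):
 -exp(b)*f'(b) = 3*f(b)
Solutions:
 f(b) = C1*exp(3*exp(-b))


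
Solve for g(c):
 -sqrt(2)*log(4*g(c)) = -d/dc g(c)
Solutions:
 -sqrt(2)*Integral(1/(log(_y) + 2*log(2)), (_y, g(c)))/2 = C1 - c


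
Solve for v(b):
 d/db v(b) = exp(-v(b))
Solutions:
 v(b) = log(C1 + b)


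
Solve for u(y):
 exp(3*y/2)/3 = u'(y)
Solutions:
 u(y) = C1 + 2*exp(3*y/2)/9


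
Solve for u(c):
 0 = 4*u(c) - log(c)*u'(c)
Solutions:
 u(c) = C1*exp(4*li(c))


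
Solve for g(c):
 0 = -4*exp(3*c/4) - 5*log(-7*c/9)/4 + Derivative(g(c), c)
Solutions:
 g(c) = C1 + 5*c*log(-c)/4 + 5*c*(-2*log(3) - 1 + log(7))/4 + 16*exp(3*c/4)/3


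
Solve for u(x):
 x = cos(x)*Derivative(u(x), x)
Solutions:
 u(x) = C1 + Integral(x/cos(x), x)


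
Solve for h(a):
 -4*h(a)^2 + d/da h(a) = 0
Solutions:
 h(a) = -1/(C1 + 4*a)


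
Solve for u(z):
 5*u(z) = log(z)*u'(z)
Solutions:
 u(z) = C1*exp(5*li(z))


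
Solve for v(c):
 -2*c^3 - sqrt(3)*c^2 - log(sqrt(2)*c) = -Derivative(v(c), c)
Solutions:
 v(c) = C1 + c^4/2 + sqrt(3)*c^3/3 + c*log(c) - c + c*log(2)/2


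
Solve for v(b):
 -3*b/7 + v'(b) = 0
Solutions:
 v(b) = C1 + 3*b^2/14


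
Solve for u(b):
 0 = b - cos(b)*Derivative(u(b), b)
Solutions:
 u(b) = C1 + Integral(b/cos(b), b)


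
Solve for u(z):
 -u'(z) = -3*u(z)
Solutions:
 u(z) = C1*exp(3*z)


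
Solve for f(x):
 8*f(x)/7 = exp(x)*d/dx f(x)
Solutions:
 f(x) = C1*exp(-8*exp(-x)/7)


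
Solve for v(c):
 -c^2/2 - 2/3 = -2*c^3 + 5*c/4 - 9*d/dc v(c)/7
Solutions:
 v(c) = C1 - 7*c^4/18 + 7*c^3/54 + 35*c^2/72 + 14*c/27


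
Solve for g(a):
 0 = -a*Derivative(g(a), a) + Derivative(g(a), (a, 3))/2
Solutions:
 g(a) = C1 + Integral(C2*airyai(2^(1/3)*a) + C3*airybi(2^(1/3)*a), a)


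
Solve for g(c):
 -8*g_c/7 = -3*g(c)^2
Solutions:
 g(c) = -8/(C1 + 21*c)


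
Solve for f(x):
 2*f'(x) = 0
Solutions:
 f(x) = C1


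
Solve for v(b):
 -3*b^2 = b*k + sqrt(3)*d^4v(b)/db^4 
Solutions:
 v(b) = C1 + C2*b + C3*b^2 + C4*b^3 - sqrt(3)*b^6/360 - sqrt(3)*b^5*k/360


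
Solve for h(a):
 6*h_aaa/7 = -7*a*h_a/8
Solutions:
 h(a) = C1 + Integral(C2*airyai(-42^(2/3)*a/12) + C3*airybi(-42^(2/3)*a/12), a)


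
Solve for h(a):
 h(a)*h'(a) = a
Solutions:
 h(a) = -sqrt(C1 + a^2)
 h(a) = sqrt(C1 + a^2)


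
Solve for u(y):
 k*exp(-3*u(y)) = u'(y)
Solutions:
 u(y) = log(C1 + 3*k*y)/3
 u(y) = log((-3^(1/3) - 3^(5/6)*I)*(C1 + k*y)^(1/3)/2)
 u(y) = log((-3^(1/3) + 3^(5/6)*I)*(C1 + k*y)^(1/3)/2)


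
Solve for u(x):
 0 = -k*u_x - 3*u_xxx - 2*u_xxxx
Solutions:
 u(x) = C1 + C2*exp(-x*((2*k + sqrt((2*k + 1)^2 - 1) + 1)^(1/3) + 1 + (2*k + sqrt((2*k + 1)^2 - 1) + 1)^(-1/3))/2) + C3*exp(x*((2*k + sqrt((2*k + 1)^2 - 1) + 1)^(1/3)/4 - sqrt(3)*I*(2*k + sqrt((2*k + 1)^2 - 1) + 1)^(1/3)/4 - 1/2 - 1/((-1 + sqrt(3)*I)*(2*k + sqrt((2*k + 1)^2 - 1) + 1)^(1/3)))) + C4*exp(x*((2*k + sqrt((2*k + 1)^2 - 1) + 1)^(1/3)/4 + sqrt(3)*I*(2*k + sqrt((2*k + 1)^2 - 1) + 1)^(1/3)/4 - 1/2 + 1/((1 + sqrt(3)*I)*(2*k + sqrt((2*k + 1)^2 - 1) + 1)^(1/3))))


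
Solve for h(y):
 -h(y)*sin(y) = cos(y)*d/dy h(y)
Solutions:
 h(y) = C1*cos(y)


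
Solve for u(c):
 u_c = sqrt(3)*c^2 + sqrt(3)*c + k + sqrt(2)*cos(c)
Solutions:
 u(c) = C1 + sqrt(3)*c^3/3 + sqrt(3)*c^2/2 + c*k + sqrt(2)*sin(c)


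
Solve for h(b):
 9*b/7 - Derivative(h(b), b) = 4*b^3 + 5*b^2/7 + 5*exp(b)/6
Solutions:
 h(b) = C1 - b^4 - 5*b^3/21 + 9*b^2/14 - 5*exp(b)/6


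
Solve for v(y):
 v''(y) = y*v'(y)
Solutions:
 v(y) = C1 + C2*erfi(sqrt(2)*y/2)


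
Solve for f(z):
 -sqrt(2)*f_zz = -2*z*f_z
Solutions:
 f(z) = C1 + C2*erfi(2^(3/4)*z/2)


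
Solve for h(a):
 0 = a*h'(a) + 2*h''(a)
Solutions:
 h(a) = C1 + C2*erf(a/2)


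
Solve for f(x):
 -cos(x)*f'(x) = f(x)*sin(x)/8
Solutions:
 f(x) = C1*cos(x)^(1/8)


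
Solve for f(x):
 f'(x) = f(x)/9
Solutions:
 f(x) = C1*exp(x/9)


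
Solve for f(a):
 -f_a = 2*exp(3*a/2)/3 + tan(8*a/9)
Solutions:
 f(a) = C1 - 4*exp(3*a/2)/9 + 9*log(cos(8*a/9))/8


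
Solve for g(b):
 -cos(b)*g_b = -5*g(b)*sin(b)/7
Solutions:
 g(b) = C1/cos(b)^(5/7)


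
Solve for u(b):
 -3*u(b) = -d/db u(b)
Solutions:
 u(b) = C1*exp(3*b)


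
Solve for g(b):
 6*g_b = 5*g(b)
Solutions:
 g(b) = C1*exp(5*b/6)


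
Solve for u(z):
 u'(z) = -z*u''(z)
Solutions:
 u(z) = C1 + C2*log(z)


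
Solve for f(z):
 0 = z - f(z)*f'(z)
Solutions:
 f(z) = -sqrt(C1 + z^2)
 f(z) = sqrt(C1 + z^2)


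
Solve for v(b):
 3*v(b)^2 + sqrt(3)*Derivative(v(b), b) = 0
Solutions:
 v(b) = 1/(C1 + sqrt(3)*b)


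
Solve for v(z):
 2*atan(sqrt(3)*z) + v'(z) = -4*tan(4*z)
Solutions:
 v(z) = C1 - 2*z*atan(sqrt(3)*z) + sqrt(3)*log(3*z^2 + 1)/3 + log(cos(4*z))


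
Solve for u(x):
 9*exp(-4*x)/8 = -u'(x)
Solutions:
 u(x) = C1 + 9*exp(-4*x)/32


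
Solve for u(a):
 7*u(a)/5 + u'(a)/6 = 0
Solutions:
 u(a) = C1*exp(-42*a/5)


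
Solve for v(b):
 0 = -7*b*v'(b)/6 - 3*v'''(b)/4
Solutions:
 v(b) = C1 + Integral(C2*airyai(-42^(1/3)*b/3) + C3*airybi(-42^(1/3)*b/3), b)


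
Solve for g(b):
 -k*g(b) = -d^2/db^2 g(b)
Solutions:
 g(b) = C1*exp(-b*sqrt(k)) + C2*exp(b*sqrt(k))


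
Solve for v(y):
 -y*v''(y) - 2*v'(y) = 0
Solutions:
 v(y) = C1 + C2/y


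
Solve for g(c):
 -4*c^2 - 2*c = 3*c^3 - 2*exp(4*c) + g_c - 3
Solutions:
 g(c) = C1 - 3*c^4/4 - 4*c^3/3 - c^2 + 3*c + exp(4*c)/2


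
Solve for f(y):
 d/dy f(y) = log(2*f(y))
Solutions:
 -Integral(1/(log(_y) + log(2)), (_y, f(y))) = C1 - y


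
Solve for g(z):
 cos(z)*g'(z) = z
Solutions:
 g(z) = C1 + Integral(z/cos(z), z)


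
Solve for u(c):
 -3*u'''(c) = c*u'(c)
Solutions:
 u(c) = C1 + Integral(C2*airyai(-3^(2/3)*c/3) + C3*airybi(-3^(2/3)*c/3), c)


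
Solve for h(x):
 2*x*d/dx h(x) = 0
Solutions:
 h(x) = C1


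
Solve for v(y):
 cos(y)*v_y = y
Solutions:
 v(y) = C1 + Integral(y/cos(y), y)


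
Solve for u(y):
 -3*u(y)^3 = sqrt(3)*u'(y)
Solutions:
 u(y) = -sqrt(2)*sqrt(-1/(C1 - sqrt(3)*y))/2
 u(y) = sqrt(2)*sqrt(-1/(C1 - sqrt(3)*y))/2


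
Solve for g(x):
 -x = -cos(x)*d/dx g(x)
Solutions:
 g(x) = C1 + Integral(x/cos(x), x)


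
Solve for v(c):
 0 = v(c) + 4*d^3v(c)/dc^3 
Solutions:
 v(c) = C3*exp(-2^(1/3)*c/2) + (C1*sin(2^(1/3)*sqrt(3)*c/4) + C2*cos(2^(1/3)*sqrt(3)*c/4))*exp(2^(1/3)*c/4)


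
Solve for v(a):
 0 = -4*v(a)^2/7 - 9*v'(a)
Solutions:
 v(a) = 63/(C1 + 4*a)


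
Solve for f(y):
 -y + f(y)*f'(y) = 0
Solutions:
 f(y) = -sqrt(C1 + y^2)
 f(y) = sqrt(C1 + y^2)


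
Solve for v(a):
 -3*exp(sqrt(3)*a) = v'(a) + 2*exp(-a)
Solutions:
 v(a) = C1 - sqrt(3)*exp(sqrt(3)*a) + 2*exp(-a)


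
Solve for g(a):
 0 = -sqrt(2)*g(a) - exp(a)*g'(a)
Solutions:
 g(a) = C1*exp(sqrt(2)*exp(-a))


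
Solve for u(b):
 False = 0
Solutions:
 u(b) = C1 - 3*b*asin(b/3)/5 + zoo*b - 3*sqrt(9 - b^2)/5


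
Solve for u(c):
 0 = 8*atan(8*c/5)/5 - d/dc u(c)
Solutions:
 u(c) = C1 + 8*c*atan(8*c/5)/5 - log(64*c^2 + 25)/2


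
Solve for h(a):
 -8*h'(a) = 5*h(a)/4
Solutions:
 h(a) = C1*exp(-5*a/32)


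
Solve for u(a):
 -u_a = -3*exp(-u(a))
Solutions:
 u(a) = log(C1 + 3*a)


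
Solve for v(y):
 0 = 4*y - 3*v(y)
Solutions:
 v(y) = 4*y/3


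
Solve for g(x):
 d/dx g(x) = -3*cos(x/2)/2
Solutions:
 g(x) = C1 - 3*sin(x/2)


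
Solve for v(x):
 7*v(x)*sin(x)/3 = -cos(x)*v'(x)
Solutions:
 v(x) = C1*cos(x)^(7/3)


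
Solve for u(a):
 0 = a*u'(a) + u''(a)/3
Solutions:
 u(a) = C1 + C2*erf(sqrt(6)*a/2)


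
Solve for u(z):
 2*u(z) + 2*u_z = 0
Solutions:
 u(z) = C1*exp(-z)


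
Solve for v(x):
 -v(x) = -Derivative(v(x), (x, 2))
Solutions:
 v(x) = C1*exp(-x) + C2*exp(x)


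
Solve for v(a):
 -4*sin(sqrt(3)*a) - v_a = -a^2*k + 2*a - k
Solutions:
 v(a) = C1 + a^3*k/3 - a^2 + a*k + 4*sqrt(3)*cos(sqrt(3)*a)/3


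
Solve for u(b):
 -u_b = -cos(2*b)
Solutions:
 u(b) = C1 + sin(2*b)/2


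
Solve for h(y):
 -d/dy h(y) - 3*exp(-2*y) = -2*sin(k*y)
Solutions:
 h(y) = C1 + 3*exp(-2*y)/2 - 2*cos(k*y)/k


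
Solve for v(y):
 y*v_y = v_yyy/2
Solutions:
 v(y) = C1 + Integral(C2*airyai(2^(1/3)*y) + C3*airybi(2^(1/3)*y), y)


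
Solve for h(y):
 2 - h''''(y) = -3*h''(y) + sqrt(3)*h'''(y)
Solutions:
 h(y) = C1 + C2*y + C3*exp(y*(-sqrt(3) + sqrt(15))/2) + C4*exp(-y*(sqrt(3) + sqrt(15))/2) - y^2/3


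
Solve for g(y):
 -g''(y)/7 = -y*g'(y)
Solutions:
 g(y) = C1 + C2*erfi(sqrt(14)*y/2)


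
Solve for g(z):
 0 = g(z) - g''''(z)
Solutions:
 g(z) = C1*exp(-z) + C2*exp(z) + C3*sin(z) + C4*cos(z)


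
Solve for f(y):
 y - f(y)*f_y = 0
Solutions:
 f(y) = -sqrt(C1 + y^2)
 f(y) = sqrt(C1 + y^2)


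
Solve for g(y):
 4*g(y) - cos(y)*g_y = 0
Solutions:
 g(y) = C1*(sin(y)^2 + 2*sin(y) + 1)/(sin(y)^2 - 2*sin(y) + 1)


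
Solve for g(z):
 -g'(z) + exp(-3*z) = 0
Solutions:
 g(z) = C1 - exp(-3*z)/3


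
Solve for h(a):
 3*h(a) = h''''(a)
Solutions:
 h(a) = C1*exp(-3^(1/4)*a) + C2*exp(3^(1/4)*a) + C3*sin(3^(1/4)*a) + C4*cos(3^(1/4)*a)


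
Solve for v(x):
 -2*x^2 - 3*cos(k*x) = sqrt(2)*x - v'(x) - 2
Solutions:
 v(x) = C1 + 2*x^3/3 + sqrt(2)*x^2/2 - 2*x + 3*sin(k*x)/k


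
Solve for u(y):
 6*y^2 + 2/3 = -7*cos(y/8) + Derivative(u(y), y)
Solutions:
 u(y) = C1 + 2*y^3 + 2*y/3 + 56*sin(y/8)


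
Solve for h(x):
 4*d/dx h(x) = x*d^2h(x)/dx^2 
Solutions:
 h(x) = C1 + C2*x^5


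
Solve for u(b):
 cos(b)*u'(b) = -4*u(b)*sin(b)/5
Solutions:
 u(b) = C1*cos(b)^(4/5)


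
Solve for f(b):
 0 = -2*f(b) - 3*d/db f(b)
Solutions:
 f(b) = C1*exp(-2*b/3)


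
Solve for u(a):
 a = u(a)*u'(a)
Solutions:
 u(a) = -sqrt(C1 + a^2)
 u(a) = sqrt(C1 + a^2)


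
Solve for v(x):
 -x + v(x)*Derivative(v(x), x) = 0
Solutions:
 v(x) = -sqrt(C1 + x^2)
 v(x) = sqrt(C1 + x^2)


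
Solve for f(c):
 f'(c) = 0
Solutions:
 f(c) = C1


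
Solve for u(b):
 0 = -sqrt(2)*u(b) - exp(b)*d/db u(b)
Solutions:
 u(b) = C1*exp(sqrt(2)*exp(-b))


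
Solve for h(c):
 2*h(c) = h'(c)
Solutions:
 h(c) = C1*exp(2*c)


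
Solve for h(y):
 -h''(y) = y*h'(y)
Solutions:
 h(y) = C1 + C2*erf(sqrt(2)*y/2)


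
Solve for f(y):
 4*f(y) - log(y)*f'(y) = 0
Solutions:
 f(y) = C1*exp(4*li(y))


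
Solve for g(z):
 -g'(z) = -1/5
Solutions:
 g(z) = C1 + z/5


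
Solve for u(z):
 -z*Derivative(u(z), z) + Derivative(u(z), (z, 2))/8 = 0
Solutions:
 u(z) = C1 + C2*erfi(2*z)


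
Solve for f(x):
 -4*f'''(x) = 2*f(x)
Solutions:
 f(x) = C3*exp(-2^(2/3)*x/2) + (C1*sin(2^(2/3)*sqrt(3)*x/4) + C2*cos(2^(2/3)*sqrt(3)*x/4))*exp(2^(2/3)*x/4)


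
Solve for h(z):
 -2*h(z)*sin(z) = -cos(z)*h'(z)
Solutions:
 h(z) = C1/cos(z)^2


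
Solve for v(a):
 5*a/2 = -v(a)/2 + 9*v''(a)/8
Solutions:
 v(a) = C1*exp(-2*a/3) + C2*exp(2*a/3) - 5*a


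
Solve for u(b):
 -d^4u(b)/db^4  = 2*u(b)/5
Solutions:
 u(b) = (C1*sin(10^(3/4)*b/10) + C2*cos(10^(3/4)*b/10))*exp(-10^(3/4)*b/10) + (C3*sin(10^(3/4)*b/10) + C4*cos(10^(3/4)*b/10))*exp(10^(3/4)*b/10)


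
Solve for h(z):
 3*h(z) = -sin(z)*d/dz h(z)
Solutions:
 h(z) = C1*(cos(z) + 1)^(3/2)/(cos(z) - 1)^(3/2)


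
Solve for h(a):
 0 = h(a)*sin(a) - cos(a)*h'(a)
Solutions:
 h(a) = C1/cos(a)


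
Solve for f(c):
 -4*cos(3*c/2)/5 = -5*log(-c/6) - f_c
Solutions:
 f(c) = C1 - 5*c*log(-c) + 5*c + 5*c*log(6) + 8*sin(3*c/2)/15


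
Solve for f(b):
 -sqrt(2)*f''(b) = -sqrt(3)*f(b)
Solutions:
 f(b) = C1*exp(-2^(3/4)*3^(1/4)*b/2) + C2*exp(2^(3/4)*3^(1/4)*b/2)


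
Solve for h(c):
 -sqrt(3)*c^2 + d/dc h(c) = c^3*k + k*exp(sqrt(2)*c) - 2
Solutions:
 h(c) = C1 + c^4*k/4 + sqrt(3)*c^3/3 - 2*c + sqrt(2)*k*exp(sqrt(2)*c)/2


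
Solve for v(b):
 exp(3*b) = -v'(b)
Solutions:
 v(b) = C1 - exp(3*b)/3


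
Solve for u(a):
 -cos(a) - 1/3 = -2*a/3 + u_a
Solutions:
 u(a) = C1 + a^2/3 - a/3 - sin(a)


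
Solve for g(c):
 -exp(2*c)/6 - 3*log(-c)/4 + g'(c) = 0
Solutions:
 g(c) = C1 + 3*c*log(-c)/4 - 3*c/4 + exp(2*c)/12


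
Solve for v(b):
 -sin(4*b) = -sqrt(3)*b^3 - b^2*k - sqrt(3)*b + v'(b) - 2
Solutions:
 v(b) = C1 + sqrt(3)*b^4/4 + b^3*k/3 + sqrt(3)*b^2/2 + 2*b + cos(4*b)/4


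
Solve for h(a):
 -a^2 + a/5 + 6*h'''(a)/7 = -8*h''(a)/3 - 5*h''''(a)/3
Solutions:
 h(a) = C1 + C2*a + a^4/32 - 59*a^3/1120 - 5757*a^2/31360 + (C3*sin(sqrt(1879)*a/35) + C4*cos(sqrt(1879)*a/35))*exp(-9*a/35)


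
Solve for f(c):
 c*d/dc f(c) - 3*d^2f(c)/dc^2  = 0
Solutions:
 f(c) = C1 + C2*erfi(sqrt(6)*c/6)


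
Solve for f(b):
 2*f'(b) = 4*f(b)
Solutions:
 f(b) = C1*exp(2*b)


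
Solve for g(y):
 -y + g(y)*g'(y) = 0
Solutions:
 g(y) = -sqrt(C1 + y^2)
 g(y) = sqrt(C1 + y^2)


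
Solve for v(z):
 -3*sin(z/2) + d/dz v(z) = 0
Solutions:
 v(z) = C1 - 6*cos(z/2)


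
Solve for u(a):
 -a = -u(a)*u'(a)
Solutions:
 u(a) = -sqrt(C1 + a^2)
 u(a) = sqrt(C1 + a^2)


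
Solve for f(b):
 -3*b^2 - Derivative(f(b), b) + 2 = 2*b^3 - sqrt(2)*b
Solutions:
 f(b) = C1 - b^4/2 - b^3 + sqrt(2)*b^2/2 + 2*b


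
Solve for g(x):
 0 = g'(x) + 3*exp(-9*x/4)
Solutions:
 g(x) = C1 + 4*exp(-9*x/4)/3


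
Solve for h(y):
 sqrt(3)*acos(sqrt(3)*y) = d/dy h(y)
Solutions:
 h(y) = C1 + sqrt(3)*(y*acos(sqrt(3)*y) - sqrt(3)*sqrt(1 - 3*y^2)/3)


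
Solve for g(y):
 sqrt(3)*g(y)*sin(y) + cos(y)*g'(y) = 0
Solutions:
 g(y) = C1*cos(y)^(sqrt(3))


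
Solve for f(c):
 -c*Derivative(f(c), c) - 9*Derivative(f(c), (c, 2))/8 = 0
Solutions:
 f(c) = C1 + C2*erf(2*c/3)


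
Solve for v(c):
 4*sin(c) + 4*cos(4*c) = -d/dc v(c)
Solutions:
 v(c) = C1 - sin(4*c) + 4*cos(c)


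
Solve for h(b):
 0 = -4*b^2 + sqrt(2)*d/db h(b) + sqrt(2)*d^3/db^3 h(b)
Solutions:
 h(b) = C1 + C2*sin(b) + C3*cos(b) + 2*sqrt(2)*b^3/3 - 4*sqrt(2)*b


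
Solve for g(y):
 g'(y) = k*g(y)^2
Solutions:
 g(y) = -1/(C1 + k*y)


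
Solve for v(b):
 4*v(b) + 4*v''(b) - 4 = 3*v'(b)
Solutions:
 v(b) = (C1*sin(sqrt(55)*b/8) + C2*cos(sqrt(55)*b/8))*exp(3*b/8) + 1


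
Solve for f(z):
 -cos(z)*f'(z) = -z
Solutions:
 f(z) = C1 + Integral(z/cos(z), z)


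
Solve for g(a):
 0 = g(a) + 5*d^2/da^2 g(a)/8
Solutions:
 g(a) = C1*sin(2*sqrt(10)*a/5) + C2*cos(2*sqrt(10)*a/5)


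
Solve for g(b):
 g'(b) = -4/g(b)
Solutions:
 g(b) = -sqrt(C1 - 8*b)
 g(b) = sqrt(C1 - 8*b)


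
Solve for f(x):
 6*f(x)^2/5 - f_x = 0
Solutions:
 f(x) = -5/(C1 + 6*x)


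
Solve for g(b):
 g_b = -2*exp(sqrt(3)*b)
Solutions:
 g(b) = C1 - 2*sqrt(3)*exp(sqrt(3)*b)/3


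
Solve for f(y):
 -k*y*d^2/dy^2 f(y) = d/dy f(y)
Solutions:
 f(y) = C1 + y^(((re(k) - 1)*re(k) + im(k)^2)/(re(k)^2 + im(k)^2))*(C2*sin(log(y)*Abs(im(k))/(re(k)^2 + im(k)^2)) + C3*cos(log(y)*im(k)/(re(k)^2 + im(k)^2)))


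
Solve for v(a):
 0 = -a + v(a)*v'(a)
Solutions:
 v(a) = -sqrt(C1 + a^2)
 v(a) = sqrt(C1 + a^2)


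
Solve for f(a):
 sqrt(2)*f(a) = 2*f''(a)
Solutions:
 f(a) = C1*exp(-2^(3/4)*a/2) + C2*exp(2^(3/4)*a/2)


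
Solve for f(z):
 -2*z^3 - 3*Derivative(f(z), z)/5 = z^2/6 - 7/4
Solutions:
 f(z) = C1 - 5*z^4/6 - 5*z^3/54 + 35*z/12


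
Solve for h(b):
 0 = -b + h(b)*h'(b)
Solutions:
 h(b) = -sqrt(C1 + b^2)
 h(b) = sqrt(C1 + b^2)


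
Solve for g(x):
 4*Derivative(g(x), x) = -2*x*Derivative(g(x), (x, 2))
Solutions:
 g(x) = C1 + C2/x


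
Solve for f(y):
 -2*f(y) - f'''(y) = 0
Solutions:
 f(y) = C3*exp(-2^(1/3)*y) + (C1*sin(2^(1/3)*sqrt(3)*y/2) + C2*cos(2^(1/3)*sqrt(3)*y/2))*exp(2^(1/3)*y/2)


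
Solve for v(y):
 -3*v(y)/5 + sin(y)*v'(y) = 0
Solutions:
 v(y) = C1*(cos(y) - 1)^(3/10)/(cos(y) + 1)^(3/10)


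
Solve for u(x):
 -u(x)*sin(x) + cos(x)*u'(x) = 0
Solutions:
 u(x) = C1/cos(x)


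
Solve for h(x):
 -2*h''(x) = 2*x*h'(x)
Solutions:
 h(x) = C1 + C2*erf(sqrt(2)*x/2)


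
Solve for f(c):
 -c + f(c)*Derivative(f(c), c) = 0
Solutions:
 f(c) = -sqrt(C1 + c^2)
 f(c) = sqrt(C1 + c^2)


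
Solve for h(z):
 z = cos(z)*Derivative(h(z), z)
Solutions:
 h(z) = C1 + Integral(z/cos(z), z)


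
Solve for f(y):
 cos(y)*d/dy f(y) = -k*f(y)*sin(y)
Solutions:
 f(y) = C1*exp(k*log(cos(y)))


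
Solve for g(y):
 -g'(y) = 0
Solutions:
 g(y) = C1


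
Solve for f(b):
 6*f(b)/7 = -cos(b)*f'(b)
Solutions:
 f(b) = C1*(sin(b) - 1)^(3/7)/(sin(b) + 1)^(3/7)


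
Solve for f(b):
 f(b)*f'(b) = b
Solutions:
 f(b) = -sqrt(C1 + b^2)
 f(b) = sqrt(C1 + b^2)


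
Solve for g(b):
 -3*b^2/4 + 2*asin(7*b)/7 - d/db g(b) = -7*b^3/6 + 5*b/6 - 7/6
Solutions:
 g(b) = C1 + 7*b^4/24 - b^3/4 - 5*b^2/12 + 2*b*asin(7*b)/7 + 7*b/6 + 2*sqrt(1 - 49*b^2)/49


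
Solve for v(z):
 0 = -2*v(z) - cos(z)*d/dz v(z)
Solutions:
 v(z) = C1*(sin(z) - 1)/(sin(z) + 1)


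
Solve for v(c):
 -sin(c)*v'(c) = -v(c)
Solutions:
 v(c) = C1*sqrt(cos(c) - 1)/sqrt(cos(c) + 1)
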